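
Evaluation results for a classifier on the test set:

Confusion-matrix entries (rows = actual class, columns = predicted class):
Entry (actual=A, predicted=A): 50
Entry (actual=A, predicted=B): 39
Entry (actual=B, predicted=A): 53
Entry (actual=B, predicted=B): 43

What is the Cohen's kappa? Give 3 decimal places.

0.010

Observed agreement pₒ = trace/N = 93/185 = 0.5027
Expected agreement pₑ = Σ (rowᵢ·colᵢ)/N² = (89·103 + 96·82)/185² = 0.4979
κ = (pₒ − pₑ)/(1 − pₑ) = (0.5027 − 0.4979)/(1 − 0.4979) = 0.010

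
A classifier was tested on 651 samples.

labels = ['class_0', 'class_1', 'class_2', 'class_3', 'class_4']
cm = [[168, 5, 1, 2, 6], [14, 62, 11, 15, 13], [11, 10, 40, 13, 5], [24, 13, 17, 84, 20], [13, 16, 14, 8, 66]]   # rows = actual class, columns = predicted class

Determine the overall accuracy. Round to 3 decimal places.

0.645

Accuracy = trace / total = (168+62+40+84+66=420) / 651 = 420/651 = 0.645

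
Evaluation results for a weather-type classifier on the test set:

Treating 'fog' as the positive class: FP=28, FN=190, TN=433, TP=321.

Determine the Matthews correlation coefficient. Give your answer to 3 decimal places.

MCC = (TP·TN − FP·FN) / √((TP+FP)(TP+FN)(TN+FP)(TN+FN))
Numerator = 321·433 − 28·190 = 133673
Denominator = √(349·511·461·623) = √51219495817 = 226317.2460
MCC = 133673 / 226317.2460 = 0.591

0.591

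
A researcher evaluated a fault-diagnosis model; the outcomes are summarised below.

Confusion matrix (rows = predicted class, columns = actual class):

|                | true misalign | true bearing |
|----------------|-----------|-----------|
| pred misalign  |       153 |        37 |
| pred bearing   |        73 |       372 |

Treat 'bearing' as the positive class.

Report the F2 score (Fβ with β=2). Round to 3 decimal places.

0.894

Fβ = (1+β²)·TP / ((1+β²)·TP + β²·FN + FP), with β²=4
= 5·372 / (5·372 + 4·37 + 73) = 0.894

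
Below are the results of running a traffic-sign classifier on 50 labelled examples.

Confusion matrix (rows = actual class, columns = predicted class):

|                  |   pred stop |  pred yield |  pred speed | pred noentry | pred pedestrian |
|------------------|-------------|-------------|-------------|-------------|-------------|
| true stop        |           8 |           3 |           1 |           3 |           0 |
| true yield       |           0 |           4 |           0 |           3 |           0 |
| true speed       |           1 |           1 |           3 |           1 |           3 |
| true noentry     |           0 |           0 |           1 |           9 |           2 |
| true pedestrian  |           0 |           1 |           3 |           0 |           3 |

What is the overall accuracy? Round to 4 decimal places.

0.5400

Accuracy = trace / total = (8+4+3+9+3=27) / 50 = 27/50 = 0.5400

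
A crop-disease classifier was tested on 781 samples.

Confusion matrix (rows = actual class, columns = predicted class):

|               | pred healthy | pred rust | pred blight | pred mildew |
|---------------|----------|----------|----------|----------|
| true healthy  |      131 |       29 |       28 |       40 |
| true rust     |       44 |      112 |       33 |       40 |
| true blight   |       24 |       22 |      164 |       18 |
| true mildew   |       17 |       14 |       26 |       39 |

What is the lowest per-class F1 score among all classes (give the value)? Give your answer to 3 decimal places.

Per-class F1 score (2·TP/(2·TP+FP+FN)):
  healthy: TP=131, FP=44+24+17=85, FN=29+28+40=97 → 262/444 = 0.5901
  rust: TP=112, FP=29+22+14=65, FN=44+33+40=117 → 224/406 = 0.5517
  blight: TP=164, FP=28+33+26=87, FN=24+22+18=64 → 328/479 = 0.6848
  mildew: TP=39, FP=40+40+18=98, FN=17+14+26=57 → 78/233 = 0.3348
Lowest is class 'mildew' with F1 score = 0.335.

0.335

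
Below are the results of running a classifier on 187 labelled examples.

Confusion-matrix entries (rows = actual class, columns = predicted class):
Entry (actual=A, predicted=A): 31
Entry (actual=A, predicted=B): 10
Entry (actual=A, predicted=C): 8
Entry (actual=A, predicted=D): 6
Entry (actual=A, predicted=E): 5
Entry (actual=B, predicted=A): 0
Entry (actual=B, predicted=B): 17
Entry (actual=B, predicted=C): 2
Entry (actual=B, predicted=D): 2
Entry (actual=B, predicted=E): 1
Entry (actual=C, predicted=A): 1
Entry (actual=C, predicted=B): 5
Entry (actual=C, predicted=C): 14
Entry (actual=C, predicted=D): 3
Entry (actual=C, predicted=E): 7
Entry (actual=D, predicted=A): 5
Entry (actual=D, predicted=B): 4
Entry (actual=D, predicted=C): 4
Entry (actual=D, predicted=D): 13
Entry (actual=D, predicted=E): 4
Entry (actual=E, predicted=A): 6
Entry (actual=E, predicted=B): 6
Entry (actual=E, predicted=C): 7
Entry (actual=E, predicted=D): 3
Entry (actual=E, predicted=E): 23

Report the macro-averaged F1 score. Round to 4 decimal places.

0.5123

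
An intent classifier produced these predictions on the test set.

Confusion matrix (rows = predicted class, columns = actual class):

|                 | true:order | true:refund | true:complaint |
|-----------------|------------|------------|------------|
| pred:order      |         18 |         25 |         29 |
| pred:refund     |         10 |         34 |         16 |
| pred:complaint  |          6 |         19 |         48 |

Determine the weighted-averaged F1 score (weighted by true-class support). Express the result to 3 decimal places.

0.506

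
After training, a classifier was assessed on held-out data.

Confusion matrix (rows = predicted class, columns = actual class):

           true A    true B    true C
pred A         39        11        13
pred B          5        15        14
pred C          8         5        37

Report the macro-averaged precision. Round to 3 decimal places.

Per-class precision (TP/(TP+FP)):
  A: TP=39, FP=11+13=24 → 39/63 = 0.6190
  B: TP=15, FP=5+14=19 → 15/34 = 0.4412
  C: TP=37, FP=8+5=13 → 37/50 = 0.7400
Macro-precision = mean = (0.6190 + 0.4412 + 0.7400) / 3 = 0.600

0.600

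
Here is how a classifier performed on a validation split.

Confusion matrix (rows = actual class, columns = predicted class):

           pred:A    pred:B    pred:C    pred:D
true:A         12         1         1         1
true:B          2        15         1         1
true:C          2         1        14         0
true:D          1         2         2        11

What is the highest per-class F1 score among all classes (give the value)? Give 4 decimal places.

0.8000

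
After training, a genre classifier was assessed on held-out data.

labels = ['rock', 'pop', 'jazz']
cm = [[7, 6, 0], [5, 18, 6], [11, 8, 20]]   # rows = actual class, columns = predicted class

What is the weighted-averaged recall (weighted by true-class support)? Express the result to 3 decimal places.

0.556

Per-class recall (TP/(TP+FN)):
  rock: TP=7, FN=6+0=6 → 7/13 = 0.5385
  pop: TP=18, FN=5+6=11 → 18/29 = 0.6207
  jazz: TP=20, FN=11+8=19 → 20/39 = 0.5128
Weighted-recall = Σ (supportᵢ/N)·recallᵢ with N=81: (13/81)·0.5385 + (29/81)·0.6207 + (39/81)·0.5128 = 0.556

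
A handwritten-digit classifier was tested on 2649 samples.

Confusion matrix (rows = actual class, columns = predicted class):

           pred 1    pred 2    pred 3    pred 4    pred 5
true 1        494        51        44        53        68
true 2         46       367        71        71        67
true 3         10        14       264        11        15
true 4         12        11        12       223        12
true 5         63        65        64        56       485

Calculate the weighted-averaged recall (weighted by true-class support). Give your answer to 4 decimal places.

0.6920

Per-class recall (TP/(TP+FN)):
  1: TP=494, FN=51+44+53+68=216 → 494/710 = 0.69577
  2: TP=367, FN=46+71+71+67=255 → 367/622 = 0.59003
  3: TP=264, FN=10+14+11+15=50 → 264/314 = 0.84076
  4: TP=223, FN=12+11+12+12=47 → 223/270 = 0.82593
  5: TP=485, FN=63+65+64+56=248 → 485/733 = 0.66166
Weighted-recall = Σ (supportᵢ/N)·recallᵢ with N=2649: (710/2649)·0.69577 + (622/2649)·0.59003 + (314/2649)·0.84076 + (270/2649)·0.82593 + (733/2649)·0.66166 = 0.6920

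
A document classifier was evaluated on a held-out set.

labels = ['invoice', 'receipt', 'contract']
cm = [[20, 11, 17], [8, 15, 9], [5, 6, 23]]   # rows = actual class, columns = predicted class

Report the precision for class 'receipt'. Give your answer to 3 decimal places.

One-vs-rest for 'receipt': TP = diagonal; FP = other classes predicted 'receipt'; FN = 'receipt' predicted as other.
precision = TP/(TP+FP).
receipt: TP=15, FP=11+6=17 → 15/32 = 0.4688

0.469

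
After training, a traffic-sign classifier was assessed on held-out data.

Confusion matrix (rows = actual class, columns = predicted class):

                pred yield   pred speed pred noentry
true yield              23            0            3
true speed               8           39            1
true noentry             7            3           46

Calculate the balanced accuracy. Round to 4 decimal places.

Balanced accuracy = mean of per-class recall.
  yield: recall = 23/26 = 0.88462
  speed: recall = 39/48 = 0.81250
  noentry: recall = 46/56 = 0.82143
Mean = (0.88462 + 0.81250 + 0.82143) / 3 = 0.8395

0.8395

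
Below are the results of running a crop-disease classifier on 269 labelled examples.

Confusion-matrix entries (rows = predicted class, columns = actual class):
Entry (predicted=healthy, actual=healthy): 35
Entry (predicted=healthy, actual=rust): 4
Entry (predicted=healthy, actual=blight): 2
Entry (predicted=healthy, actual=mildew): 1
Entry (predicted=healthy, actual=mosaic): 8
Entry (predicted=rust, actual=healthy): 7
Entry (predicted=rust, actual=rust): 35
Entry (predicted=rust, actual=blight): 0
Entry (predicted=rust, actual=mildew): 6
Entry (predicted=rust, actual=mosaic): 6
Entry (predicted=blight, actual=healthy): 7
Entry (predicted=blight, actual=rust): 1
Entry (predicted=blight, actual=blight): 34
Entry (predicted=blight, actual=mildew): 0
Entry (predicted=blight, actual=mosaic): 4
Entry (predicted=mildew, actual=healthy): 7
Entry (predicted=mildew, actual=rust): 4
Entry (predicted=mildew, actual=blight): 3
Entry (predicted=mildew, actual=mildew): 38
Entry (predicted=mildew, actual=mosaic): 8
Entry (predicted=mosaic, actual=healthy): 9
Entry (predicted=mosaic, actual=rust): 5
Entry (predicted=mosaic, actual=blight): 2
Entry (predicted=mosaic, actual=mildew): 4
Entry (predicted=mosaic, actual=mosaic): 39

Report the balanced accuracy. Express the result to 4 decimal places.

0.6915

Balanced accuracy = mean of per-class recall.
  healthy: recall = 35/65 = 0.53846
  rust: recall = 35/49 = 0.71429
  blight: recall = 34/41 = 0.82927
  mildew: recall = 38/49 = 0.77551
  mosaic: recall = 39/65 = 0.60000
Mean = (0.53846 + 0.71429 + 0.82927 + 0.77551 + 0.60000) / 5 = 0.6915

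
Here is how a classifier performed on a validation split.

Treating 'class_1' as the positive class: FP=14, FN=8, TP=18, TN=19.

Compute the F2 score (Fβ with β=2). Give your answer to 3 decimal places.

0.662

Fβ = (1+β²)·TP / ((1+β²)·TP + β²·FN + FP), with β²=4
= 5·18 / (5·18 + 4·8 + 14) = 0.662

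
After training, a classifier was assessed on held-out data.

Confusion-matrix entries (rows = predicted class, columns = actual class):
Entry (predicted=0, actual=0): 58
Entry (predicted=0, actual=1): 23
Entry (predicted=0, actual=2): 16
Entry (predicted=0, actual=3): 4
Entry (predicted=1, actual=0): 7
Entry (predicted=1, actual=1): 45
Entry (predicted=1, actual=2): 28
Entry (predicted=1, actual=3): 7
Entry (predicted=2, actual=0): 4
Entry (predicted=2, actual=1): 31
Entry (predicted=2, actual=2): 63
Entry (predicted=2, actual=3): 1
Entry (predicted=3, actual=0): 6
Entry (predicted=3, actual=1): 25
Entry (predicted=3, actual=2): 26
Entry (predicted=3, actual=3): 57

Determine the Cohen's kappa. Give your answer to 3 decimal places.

Observed agreement pₒ = trace/N = 223/401 = 0.5561
Expected agreement pₑ = Σ (rowᵢ·colᵢ)/N² = (75·101 + 124·87 + 133·99 + 69·114)/401² = 0.2450
κ = (pₒ − pₑ)/(1 − pₑ) = (0.5561 − 0.2450)/(1 − 0.2450) = 0.412

0.412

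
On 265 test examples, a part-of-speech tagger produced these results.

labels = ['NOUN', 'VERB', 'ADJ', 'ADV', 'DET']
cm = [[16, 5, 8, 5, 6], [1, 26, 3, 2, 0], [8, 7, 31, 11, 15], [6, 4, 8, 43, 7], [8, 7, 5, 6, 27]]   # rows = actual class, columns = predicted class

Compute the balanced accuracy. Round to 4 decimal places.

Balanced accuracy = mean of per-class recall.
  NOUN: recall = 16/40 = 0.40000
  VERB: recall = 26/32 = 0.81250
  ADJ: recall = 31/72 = 0.43056
  ADV: recall = 43/68 = 0.63235
  DET: recall = 27/53 = 0.50943
Mean = (0.40000 + 0.81250 + 0.43056 + 0.63235 + 0.50943) / 5 = 0.5570

0.5570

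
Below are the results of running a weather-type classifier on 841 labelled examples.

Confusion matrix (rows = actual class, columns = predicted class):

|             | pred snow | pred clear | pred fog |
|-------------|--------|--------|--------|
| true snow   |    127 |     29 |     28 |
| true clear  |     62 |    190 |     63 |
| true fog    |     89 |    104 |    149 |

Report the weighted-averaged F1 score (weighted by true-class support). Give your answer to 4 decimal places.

0.5516

Per-class F1 score (2·TP/(2·TP+FP+FN)):
  snow: TP=127, FP=62+89=151, FN=29+28=57 → 254/462 = 0.54978
  clear: TP=190, FP=29+104=133, FN=62+63=125 → 380/638 = 0.59561
  fog: TP=149, FP=28+63=91, FN=89+104=193 → 298/582 = 0.51203
Weighted-F1 score = Σ (supportᵢ/N)·F1 scoreᵢ with N=841: (184/841)·0.54978 + (315/841)·0.59561 + (342/841)·0.51203 = 0.5516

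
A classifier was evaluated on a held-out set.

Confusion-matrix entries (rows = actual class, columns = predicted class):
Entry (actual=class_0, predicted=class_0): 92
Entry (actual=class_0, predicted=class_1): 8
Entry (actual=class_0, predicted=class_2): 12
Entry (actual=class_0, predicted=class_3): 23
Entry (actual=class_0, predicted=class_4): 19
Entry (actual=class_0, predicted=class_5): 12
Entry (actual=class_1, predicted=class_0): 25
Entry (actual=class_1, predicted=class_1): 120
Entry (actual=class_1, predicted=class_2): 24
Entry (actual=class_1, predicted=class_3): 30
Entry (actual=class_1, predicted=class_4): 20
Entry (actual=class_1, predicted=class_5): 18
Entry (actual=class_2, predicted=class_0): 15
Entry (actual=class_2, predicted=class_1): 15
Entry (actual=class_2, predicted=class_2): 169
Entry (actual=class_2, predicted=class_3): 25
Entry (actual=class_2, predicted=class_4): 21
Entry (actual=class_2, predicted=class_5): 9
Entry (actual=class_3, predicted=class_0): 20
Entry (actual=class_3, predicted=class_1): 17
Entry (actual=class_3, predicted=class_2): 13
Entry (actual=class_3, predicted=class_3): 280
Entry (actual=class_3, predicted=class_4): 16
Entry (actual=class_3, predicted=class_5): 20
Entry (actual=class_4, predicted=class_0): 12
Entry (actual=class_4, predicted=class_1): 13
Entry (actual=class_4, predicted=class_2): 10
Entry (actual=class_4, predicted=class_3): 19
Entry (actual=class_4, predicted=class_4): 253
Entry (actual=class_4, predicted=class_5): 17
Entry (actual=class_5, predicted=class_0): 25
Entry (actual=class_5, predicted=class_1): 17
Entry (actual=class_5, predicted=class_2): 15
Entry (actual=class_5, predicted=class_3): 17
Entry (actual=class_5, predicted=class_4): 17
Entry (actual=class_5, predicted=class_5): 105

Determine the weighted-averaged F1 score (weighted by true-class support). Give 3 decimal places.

0.658

Per-class F1 score (2·TP/(2·TP+FP+FN)):
  class_0: TP=92, FP=25+15+20+12+25=97, FN=8+12+23+19+12=74 → 184/355 = 0.5183
  class_1: TP=120, FP=8+15+17+13+17=70, FN=25+24+30+20+18=117 → 240/427 = 0.5621
  class_2: TP=169, FP=12+24+13+10+15=74, FN=15+15+25+21+9=85 → 338/497 = 0.6801
  class_3: TP=280, FP=23+30+25+19+17=114, FN=20+17+13+16+20=86 → 560/760 = 0.7368
  class_4: TP=253, FP=19+20+21+16+17=93, FN=12+13+10+19+17=71 → 506/670 = 0.7552
  class_5: TP=105, FP=12+18+9+20+17=76, FN=25+17+15+17+17=91 → 210/377 = 0.5570
Weighted-F1 score = Σ (supportᵢ/N)·F1 scoreᵢ with N=1543: (166/1543)·0.5183 + (237/1543)·0.5621 + (254/1543)·0.6801 + (366/1543)·0.7368 + (324/1543)·0.7552 + (196/1543)·0.5570 = 0.658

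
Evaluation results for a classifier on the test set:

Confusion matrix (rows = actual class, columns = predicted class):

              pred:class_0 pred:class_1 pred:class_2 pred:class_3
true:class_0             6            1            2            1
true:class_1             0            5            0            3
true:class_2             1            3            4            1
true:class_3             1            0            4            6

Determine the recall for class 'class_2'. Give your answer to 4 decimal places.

recall = TP/(TP+FN).
class_2: TP=4, FN=1+3+1=5 → 4/9 = 0.44444

0.4444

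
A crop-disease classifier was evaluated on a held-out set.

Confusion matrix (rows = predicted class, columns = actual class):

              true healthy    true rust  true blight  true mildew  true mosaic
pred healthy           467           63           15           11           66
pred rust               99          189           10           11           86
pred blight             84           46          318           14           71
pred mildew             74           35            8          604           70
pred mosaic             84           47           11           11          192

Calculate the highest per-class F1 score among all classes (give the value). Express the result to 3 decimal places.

0.838

Per-class F1 score (2·TP/(2·TP+FP+FN)):
  healthy: TP=467, FP=63+15+11+66=155, FN=99+84+74+84=341 → 934/1430 = 0.6531
  rust: TP=189, FP=99+10+11+86=206, FN=63+46+35+47=191 → 378/775 = 0.4877
  blight: TP=318, FP=84+46+14+71=215, FN=15+10+8+11=44 → 636/895 = 0.7106
  mildew: TP=604, FP=74+35+8+70=187, FN=11+11+14+11=47 → 1208/1442 = 0.8377
  mosaic: TP=192, FP=84+47+11+11=153, FN=66+86+71+70=293 → 384/830 = 0.4627
Highest is class 'mildew' with F1 score = 0.838.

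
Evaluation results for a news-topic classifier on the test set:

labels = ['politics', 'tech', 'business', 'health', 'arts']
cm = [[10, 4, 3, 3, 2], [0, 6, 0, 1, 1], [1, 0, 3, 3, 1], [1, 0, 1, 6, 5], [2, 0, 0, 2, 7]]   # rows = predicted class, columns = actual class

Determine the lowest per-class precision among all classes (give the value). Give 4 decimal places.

0.3750

Per-class precision (TP/(TP+FP)):
  politics: TP=10, FP=4+3+3+2=12 → 10/22 = 0.45455
  tech: TP=6, FP=0+0+1+1=2 → 6/8 = 0.75000
  business: TP=3, FP=1+0+3+1=5 → 3/8 = 0.37500
  health: TP=6, FP=1+0+1+5=7 → 6/13 = 0.46154
  arts: TP=7, FP=2+0+0+2=4 → 7/11 = 0.63636
Lowest is class 'business' with precision = 0.3750.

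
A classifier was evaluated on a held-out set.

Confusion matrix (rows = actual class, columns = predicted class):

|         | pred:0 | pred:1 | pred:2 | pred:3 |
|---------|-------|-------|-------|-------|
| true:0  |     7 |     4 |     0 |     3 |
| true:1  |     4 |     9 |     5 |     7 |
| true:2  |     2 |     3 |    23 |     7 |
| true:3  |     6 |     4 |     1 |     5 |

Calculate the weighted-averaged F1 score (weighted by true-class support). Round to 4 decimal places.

Per-class F1 score (2·TP/(2·TP+FP+FN)):
  0: TP=7, FP=4+2+6=12, FN=4+0+3=7 → 14/33 = 0.42424
  1: TP=9, FP=4+3+4=11, FN=4+5+7=16 → 18/45 = 0.40000
  2: TP=23, FP=0+5+1=6, FN=2+3+7=12 → 46/64 = 0.71875
  3: TP=5, FP=3+7+7=17, FN=6+4+1=11 → 10/38 = 0.26316
Weighted-F1 score = Σ (supportᵢ/N)·F1 scoreᵢ with N=90: (14/90)·0.42424 + (25/90)·0.40000 + (35/90)·0.71875 + (16/90)·0.26316 = 0.5034

0.5034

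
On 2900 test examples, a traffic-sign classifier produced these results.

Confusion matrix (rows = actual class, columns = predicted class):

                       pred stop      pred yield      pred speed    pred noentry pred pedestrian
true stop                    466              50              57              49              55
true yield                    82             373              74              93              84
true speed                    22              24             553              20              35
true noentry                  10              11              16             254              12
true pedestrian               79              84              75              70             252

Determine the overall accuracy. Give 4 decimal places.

Accuracy = trace / total = (466+373+553+254+252=1898) / 2900 = 1898/2900 = 0.6545

0.6545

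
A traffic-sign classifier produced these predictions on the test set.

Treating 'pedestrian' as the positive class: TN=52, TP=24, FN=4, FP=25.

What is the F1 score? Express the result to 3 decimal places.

Precision = TP/(TP+FP) = 24/49 = 0.4898
Recall = TP/(TP+FN) = 24/28 = 0.8571
F1 = 2·TP/(2·TP+FP+FN) = 48/77 = 0.623

0.623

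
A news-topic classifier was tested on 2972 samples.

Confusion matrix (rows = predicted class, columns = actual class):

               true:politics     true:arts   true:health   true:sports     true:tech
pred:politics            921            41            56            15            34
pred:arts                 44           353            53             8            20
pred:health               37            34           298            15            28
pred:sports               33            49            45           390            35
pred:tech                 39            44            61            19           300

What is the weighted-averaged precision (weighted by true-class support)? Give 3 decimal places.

Per-class precision (TP/(TP+FP)):
  politics: TP=921, FP=41+56+15+34=146 → 921/1067 = 0.8632
  arts: TP=353, FP=44+53+8+20=125 → 353/478 = 0.7385
  health: TP=298, FP=37+34+15+28=114 → 298/412 = 0.7233
  sports: TP=390, FP=33+49+45+35=162 → 390/552 = 0.7065
  tech: TP=300, FP=39+44+61+19=163 → 300/463 = 0.6479
Weighted-precision = Σ (supportᵢ/N)·precisionᵢ with N=2972: (1074/2972)·0.8632 + (521/2972)·0.7385 + (513/2972)·0.7233 + (447/2972)·0.7065 + (417/2972)·0.6479 = 0.763

0.763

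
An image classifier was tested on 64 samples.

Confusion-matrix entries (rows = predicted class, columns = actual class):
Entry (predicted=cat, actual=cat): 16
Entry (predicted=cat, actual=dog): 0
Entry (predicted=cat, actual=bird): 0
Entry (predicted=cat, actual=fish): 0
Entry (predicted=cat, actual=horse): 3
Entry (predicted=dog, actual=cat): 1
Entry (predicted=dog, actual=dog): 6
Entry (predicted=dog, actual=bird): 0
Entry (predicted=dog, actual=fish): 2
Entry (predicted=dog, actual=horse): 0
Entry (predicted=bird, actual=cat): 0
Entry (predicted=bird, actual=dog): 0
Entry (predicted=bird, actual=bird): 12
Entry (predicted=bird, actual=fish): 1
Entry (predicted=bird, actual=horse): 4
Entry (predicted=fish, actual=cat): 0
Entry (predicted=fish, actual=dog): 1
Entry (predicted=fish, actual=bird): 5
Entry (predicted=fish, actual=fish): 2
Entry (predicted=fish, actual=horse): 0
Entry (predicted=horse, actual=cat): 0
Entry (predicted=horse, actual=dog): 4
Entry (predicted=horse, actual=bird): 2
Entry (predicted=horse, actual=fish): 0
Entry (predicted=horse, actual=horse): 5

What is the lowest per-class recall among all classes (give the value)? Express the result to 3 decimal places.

0.400

Per-class recall (TP/(TP+FN)):
  cat: TP=16, FN=1+0+0+0=1 → 16/17 = 0.9412
  dog: TP=6, FN=0+0+1+4=5 → 6/11 = 0.5455
  bird: TP=12, FN=0+0+5+2=7 → 12/19 = 0.6316
  fish: TP=2, FN=0+2+1+0=3 → 2/5 = 0.4000
  horse: TP=5, FN=3+0+4+0=7 → 5/12 = 0.4167
Lowest is class 'fish' with recall = 0.400.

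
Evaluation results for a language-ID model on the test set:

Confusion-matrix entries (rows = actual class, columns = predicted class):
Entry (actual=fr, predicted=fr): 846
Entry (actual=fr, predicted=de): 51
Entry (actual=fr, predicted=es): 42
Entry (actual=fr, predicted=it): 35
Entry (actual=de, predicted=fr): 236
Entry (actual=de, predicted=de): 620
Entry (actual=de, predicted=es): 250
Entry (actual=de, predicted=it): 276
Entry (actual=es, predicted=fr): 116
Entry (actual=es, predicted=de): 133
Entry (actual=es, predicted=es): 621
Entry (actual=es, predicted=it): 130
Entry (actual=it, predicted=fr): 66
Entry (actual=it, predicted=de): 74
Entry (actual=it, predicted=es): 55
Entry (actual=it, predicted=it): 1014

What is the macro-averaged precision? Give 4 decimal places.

Per-class precision (TP/(TP+FP)):
  fr: TP=846, FP=236+116+66=418 → 846/1264 = 0.66930
  de: TP=620, FP=51+133+74=258 → 620/878 = 0.70615
  es: TP=621, FP=42+250+55=347 → 621/968 = 0.64153
  it: TP=1014, FP=35+276+130=441 → 1014/1455 = 0.69691
Macro-precision = mean = (0.66930 + 0.70615 + 0.64153 + 0.69691) / 4 = 0.6785

0.6785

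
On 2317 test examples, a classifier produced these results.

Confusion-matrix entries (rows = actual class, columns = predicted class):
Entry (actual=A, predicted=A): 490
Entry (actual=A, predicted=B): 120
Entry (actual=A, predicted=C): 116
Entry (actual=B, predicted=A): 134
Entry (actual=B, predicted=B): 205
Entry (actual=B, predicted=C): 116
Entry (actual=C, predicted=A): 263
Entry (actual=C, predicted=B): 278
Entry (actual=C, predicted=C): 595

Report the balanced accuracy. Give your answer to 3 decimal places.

0.550

Balanced accuracy = mean of per-class recall.
  A: recall = 490/726 = 0.6749
  B: recall = 205/455 = 0.4505
  C: recall = 595/1136 = 0.5238
Mean = (0.6749 + 0.4505 + 0.5238) / 3 = 0.550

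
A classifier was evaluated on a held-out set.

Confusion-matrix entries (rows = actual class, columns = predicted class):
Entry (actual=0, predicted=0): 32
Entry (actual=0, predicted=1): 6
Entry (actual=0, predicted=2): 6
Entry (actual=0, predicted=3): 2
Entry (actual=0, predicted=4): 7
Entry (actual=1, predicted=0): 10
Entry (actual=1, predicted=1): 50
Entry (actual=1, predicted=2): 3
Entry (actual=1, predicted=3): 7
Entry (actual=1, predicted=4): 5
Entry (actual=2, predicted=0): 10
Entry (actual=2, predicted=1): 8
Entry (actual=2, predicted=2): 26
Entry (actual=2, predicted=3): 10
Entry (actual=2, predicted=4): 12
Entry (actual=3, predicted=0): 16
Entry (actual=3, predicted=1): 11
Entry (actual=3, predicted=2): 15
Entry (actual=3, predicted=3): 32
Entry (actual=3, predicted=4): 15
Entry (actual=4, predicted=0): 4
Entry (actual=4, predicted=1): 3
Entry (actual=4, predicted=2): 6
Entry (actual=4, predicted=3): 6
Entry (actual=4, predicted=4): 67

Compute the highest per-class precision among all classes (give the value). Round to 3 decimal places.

0.641

Per-class precision (TP/(TP+FP)):
  0: TP=32, FP=10+10+16+4=40 → 32/72 = 0.4444
  1: TP=50, FP=6+8+11+3=28 → 50/78 = 0.6410
  2: TP=26, FP=6+3+15+6=30 → 26/56 = 0.4643
  3: TP=32, FP=2+7+10+6=25 → 32/57 = 0.5614
  4: TP=67, FP=7+5+12+15=39 → 67/106 = 0.6321
Highest is class '1' with precision = 0.641.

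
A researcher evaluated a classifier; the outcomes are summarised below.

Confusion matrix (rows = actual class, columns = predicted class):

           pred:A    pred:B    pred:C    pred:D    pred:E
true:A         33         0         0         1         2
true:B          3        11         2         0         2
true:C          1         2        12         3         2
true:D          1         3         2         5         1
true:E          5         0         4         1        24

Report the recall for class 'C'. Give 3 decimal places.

0.600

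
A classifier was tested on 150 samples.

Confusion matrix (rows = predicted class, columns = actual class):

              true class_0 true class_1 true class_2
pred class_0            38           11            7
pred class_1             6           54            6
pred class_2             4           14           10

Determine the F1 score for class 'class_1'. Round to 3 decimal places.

Take TP from the diagonal, FP from the rest of the 'class_1' prediction marginal, FN from the rest of the 'class_1' actual marginal.
F1 score = 2·TP/(2·TP+FP+FN).
class_1: TP=54, FP=6+6=12, FN=11+14=25 → 108/145 = 0.7448

0.745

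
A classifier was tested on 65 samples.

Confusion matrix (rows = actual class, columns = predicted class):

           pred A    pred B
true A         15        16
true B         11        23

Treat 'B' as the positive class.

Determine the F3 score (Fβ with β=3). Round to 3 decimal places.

0.667

Fβ = (1+β²)·TP / ((1+β²)·TP + β²·FN + FP), with β²=9
= 10·23 / (10·23 + 9·11 + 16) = 0.667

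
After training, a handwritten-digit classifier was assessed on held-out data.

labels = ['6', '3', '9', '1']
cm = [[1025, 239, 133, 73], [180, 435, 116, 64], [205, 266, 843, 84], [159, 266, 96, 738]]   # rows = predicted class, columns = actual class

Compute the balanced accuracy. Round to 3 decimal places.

0.623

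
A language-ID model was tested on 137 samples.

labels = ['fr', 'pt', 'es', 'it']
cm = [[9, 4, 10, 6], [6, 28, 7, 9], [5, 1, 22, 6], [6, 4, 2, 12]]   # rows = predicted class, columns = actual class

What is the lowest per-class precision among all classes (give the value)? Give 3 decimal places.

0.310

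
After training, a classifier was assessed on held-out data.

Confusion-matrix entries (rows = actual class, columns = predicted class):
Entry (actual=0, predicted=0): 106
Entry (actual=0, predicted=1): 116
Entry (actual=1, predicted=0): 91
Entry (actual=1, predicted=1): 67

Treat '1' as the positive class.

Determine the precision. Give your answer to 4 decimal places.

0.3661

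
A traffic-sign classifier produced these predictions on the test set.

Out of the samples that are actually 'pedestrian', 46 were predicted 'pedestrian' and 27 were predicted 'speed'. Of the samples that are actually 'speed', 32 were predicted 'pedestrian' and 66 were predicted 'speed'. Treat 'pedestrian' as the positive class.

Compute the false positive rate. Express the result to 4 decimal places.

0.3265

FPR = FP/(FP+TN) = 32/(32+66) = 0.3265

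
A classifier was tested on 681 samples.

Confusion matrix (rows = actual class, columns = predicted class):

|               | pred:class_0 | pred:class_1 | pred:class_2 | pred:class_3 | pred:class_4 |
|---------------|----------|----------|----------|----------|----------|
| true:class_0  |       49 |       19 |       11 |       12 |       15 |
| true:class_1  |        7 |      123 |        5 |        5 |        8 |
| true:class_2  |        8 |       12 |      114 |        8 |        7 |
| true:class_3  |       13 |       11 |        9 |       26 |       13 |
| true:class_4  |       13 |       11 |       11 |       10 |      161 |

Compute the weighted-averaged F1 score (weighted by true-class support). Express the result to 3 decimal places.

0.689

Per-class F1 score (2·TP/(2·TP+FP+FN)):
  class_0: TP=49, FP=7+8+13+13=41, FN=19+11+12+15=57 → 98/196 = 0.5000
  class_1: TP=123, FP=19+12+11+11=53, FN=7+5+5+8=25 → 246/324 = 0.7593
  class_2: TP=114, FP=11+5+9+11=36, FN=8+12+8+7=35 → 228/299 = 0.7625
  class_3: TP=26, FP=12+5+8+10=35, FN=13+11+9+13=46 → 52/133 = 0.3910
  class_4: TP=161, FP=15+8+7+13=43, FN=13+11+11+10=45 → 322/410 = 0.7854
Weighted-F1 score = Σ (supportᵢ/N)·F1 scoreᵢ with N=681: (106/681)·0.5000 + (148/681)·0.7593 + (149/681)·0.7625 + (72/681)·0.3910 + (206/681)·0.7854 = 0.689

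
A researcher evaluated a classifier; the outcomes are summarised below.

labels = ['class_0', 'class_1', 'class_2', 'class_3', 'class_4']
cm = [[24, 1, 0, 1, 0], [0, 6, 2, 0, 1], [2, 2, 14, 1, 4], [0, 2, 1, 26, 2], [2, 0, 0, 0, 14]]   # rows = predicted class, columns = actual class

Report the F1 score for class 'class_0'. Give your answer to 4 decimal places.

0.8889

Take TP from the diagonal, FP from the rest of the 'class_0' prediction marginal, FN from the rest of the 'class_0' actual marginal.
F1 score = 2·TP/(2·TP+FP+FN).
class_0: TP=24, FP=1+0+1+0=2, FN=0+2+0+2=4 → 48/54 = 0.88889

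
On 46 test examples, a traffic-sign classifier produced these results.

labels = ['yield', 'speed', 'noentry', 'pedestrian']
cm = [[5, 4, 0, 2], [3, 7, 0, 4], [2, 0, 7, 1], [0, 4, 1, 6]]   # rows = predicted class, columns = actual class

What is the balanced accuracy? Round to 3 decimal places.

Balanced accuracy = mean of per-class recall.
  yield: recall = 5/10 = 0.5000
  speed: recall = 7/15 = 0.4667
  noentry: recall = 7/8 = 0.8750
  pedestrian: recall = 6/13 = 0.4615
Mean = (0.5000 + 0.4667 + 0.8750 + 0.4615) / 4 = 0.576

0.576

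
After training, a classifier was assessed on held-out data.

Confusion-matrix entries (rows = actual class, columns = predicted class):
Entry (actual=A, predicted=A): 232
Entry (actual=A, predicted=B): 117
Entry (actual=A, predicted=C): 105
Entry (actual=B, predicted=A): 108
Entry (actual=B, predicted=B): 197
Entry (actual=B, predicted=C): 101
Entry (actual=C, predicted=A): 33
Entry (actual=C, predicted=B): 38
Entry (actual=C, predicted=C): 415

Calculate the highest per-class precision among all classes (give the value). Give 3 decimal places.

0.668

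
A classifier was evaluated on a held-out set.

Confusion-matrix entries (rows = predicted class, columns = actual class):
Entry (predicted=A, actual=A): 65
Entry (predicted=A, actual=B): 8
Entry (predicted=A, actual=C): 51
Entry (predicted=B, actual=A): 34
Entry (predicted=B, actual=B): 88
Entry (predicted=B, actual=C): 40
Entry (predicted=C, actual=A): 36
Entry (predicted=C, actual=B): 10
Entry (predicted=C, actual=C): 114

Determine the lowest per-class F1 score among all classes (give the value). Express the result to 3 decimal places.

Per-class F1 score (2·TP/(2·TP+FP+FN)):
  A: TP=65, FP=8+51=59, FN=34+36=70 → 130/259 = 0.5019
  B: TP=88, FP=34+40=74, FN=8+10=18 → 176/268 = 0.6567
  C: TP=114, FP=36+10=46, FN=51+40=91 → 228/365 = 0.6247
Lowest is class 'A' with F1 score = 0.502.

0.502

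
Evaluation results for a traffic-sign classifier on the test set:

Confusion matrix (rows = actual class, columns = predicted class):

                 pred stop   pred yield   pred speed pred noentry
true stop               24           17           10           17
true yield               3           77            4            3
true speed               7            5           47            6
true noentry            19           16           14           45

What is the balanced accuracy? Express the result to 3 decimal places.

0.610

Balanced accuracy = mean of per-class recall.
  stop: recall = 24/68 = 0.3529
  yield: recall = 77/87 = 0.8851
  speed: recall = 47/65 = 0.7231
  noentry: recall = 45/94 = 0.4787
Mean = (0.3529 + 0.8851 + 0.7231 + 0.4787) / 4 = 0.610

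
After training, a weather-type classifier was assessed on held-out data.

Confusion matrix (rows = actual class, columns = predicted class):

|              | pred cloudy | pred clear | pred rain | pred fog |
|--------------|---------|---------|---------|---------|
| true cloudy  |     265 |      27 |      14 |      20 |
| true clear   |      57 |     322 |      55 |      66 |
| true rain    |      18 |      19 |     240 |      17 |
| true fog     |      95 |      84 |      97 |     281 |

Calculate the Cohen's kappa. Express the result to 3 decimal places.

0.548

Observed agreement pₒ = trace/N = 1108/1677 = 0.6607
Expected agreement pₑ = Σ (rowᵢ·colᵢ)/N² = (326·435 + 500·452 + 294·406 + 557·384)/1677² = 0.2493
κ = (pₒ − pₑ)/(1 − pₑ) = (0.6607 − 0.2493)/(1 − 0.2493) = 0.548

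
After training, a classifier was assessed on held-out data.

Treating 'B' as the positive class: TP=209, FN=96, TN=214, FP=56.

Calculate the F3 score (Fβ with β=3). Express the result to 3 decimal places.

Fβ = (1+β²)·TP / ((1+β²)·TP + β²·FN + FP), with β²=9
= 10·209 / (10·209 + 9·96 + 56) = 0.694

0.694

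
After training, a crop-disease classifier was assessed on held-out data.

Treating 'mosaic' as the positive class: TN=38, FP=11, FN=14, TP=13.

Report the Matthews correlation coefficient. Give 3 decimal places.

0.265

MCC = (TP·TN − FP·FN) / √((TP+FP)(TP+FN)(TN+FP)(TN+FN))
Numerator = 13·38 − 11·14 = 340
Denominator = √(24·27·49·52) = √1651104 = 1284.9529
MCC = 340 / 1284.9529 = 0.265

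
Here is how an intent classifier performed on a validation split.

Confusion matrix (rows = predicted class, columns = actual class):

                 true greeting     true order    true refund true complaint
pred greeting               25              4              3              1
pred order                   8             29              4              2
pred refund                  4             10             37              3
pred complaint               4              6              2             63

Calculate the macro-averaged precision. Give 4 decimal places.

Per-class precision (TP/(TP+FP)):
  greeting: TP=25, FP=4+3+1=8 → 25/33 = 0.75758
  order: TP=29, FP=8+4+2=14 → 29/43 = 0.67442
  refund: TP=37, FP=4+10+3=17 → 37/54 = 0.68519
  complaint: TP=63, FP=4+6+2=12 → 63/75 = 0.84000
Macro-precision = mean = (0.75758 + 0.67442 + 0.68519 + 0.84000) / 4 = 0.7393

0.7393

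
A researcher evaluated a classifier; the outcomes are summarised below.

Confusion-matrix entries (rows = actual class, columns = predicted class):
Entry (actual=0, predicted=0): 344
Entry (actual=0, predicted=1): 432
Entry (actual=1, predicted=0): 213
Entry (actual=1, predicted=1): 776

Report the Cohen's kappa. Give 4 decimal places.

Observed agreement pₒ = trace/N = 1120/1765 = 0.63456
Expected agreement pₑ = Σ (rowᵢ·colᵢ)/N² = (776·557 + 989·1208)/1765² = 0.52226
κ = (pₒ − pₑ)/(1 − pₑ) = (0.63456 − 0.52226)/(1 − 0.52226) = 0.2351

0.2351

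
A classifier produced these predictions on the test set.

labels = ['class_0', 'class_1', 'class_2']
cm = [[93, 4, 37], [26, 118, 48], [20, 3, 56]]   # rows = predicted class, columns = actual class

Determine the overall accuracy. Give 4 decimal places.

Accuracy = trace / total = (93+118+56=267) / 405 = 267/405 = 0.6593

0.6593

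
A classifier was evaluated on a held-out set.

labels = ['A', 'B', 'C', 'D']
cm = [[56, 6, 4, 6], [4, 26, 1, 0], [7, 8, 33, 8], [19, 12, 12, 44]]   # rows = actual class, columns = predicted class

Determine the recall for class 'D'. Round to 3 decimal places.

0.506

One-vs-rest for 'D': TP = diagonal; FP = other classes predicted 'D'; FN = 'D' predicted as other.
recall = TP/(TP+FN).
D: TP=44, FN=19+12+12=43 → 44/87 = 0.5057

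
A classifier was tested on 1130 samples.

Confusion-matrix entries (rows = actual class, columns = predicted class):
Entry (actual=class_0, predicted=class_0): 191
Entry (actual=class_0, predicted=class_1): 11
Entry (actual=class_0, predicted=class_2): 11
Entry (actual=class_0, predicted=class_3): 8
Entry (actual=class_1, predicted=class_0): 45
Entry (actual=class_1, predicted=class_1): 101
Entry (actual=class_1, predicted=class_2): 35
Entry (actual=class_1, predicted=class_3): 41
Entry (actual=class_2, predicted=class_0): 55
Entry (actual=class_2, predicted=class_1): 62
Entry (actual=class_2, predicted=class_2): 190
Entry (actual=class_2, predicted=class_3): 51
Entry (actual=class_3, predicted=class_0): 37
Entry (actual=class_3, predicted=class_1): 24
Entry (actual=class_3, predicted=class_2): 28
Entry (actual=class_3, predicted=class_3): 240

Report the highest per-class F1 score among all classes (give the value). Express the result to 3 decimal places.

0.717

Per-class F1 score (2·TP/(2·TP+FP+FN)):
  class_0: TP=191, FP=45+55+37=137, FN=11+11+8=30 → 382/549 = 0.6958
  class_1: TP=101, FP=11+62+24=97, FN=45+35+41=121 → 202/420 = 0.4810
  class_2: TP=190, FP=11+35+28=74, FN=55+62+51=168 → 380/622 = 0.6109
  class_3: TP=240, FP=8+41+51=100, FN=37+24+28=89 → 480/669 = 0.7175
Highest is class 'class_3' with F1 score = 0.717.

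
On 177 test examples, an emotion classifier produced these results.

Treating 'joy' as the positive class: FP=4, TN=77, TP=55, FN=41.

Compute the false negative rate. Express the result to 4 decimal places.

0.4271

FNR = FN/(FN+TP) = 41/(41+55) = 0.4271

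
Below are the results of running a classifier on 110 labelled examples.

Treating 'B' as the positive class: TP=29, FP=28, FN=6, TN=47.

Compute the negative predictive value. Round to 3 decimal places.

NPV = TN/(TN+FN) = 47/(47+6) = 0.887

0.887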